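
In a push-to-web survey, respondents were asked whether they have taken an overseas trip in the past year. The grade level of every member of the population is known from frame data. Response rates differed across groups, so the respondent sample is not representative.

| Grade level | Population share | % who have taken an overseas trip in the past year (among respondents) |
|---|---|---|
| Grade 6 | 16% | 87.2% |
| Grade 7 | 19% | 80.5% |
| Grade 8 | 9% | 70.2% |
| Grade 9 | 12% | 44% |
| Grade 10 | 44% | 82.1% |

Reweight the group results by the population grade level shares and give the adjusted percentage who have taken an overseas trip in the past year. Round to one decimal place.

77.0%

Each cell contributes population-share × respondent value:
  Grade 6: 0.16 × 87.2 = 13.952
  Grade 7: 0.19 × 80.5 = 15.295
  Grade 8: 0.09 × 70.2 = 6.318
  Grade 9: 0.12 × 44 = 5.28
  Grade 10: 0.44 × 82.1 = 36.124
Post-stratified estimate = 76.969 → 77.0%.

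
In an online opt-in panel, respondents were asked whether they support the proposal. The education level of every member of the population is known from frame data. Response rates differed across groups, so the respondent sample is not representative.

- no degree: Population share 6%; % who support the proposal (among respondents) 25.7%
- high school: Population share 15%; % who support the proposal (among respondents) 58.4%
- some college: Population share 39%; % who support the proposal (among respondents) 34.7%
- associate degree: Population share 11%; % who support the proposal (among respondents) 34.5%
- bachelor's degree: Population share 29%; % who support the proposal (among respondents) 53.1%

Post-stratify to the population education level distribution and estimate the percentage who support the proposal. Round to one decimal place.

43.0%

Reweight to the known education level distribution:
  no degree: 0.06 × 25.7 = 1.542
  high school: 0.15 × 58.4 = 8.76
  some college: 0.39 × 34.7 = 13.533
  associate degree: 0.11 × 34.5 = 3.795
  bachelor's degree: 0.29 × 53.1 = 15.399
Post-stratified estimate = 43.029 → 43.0%.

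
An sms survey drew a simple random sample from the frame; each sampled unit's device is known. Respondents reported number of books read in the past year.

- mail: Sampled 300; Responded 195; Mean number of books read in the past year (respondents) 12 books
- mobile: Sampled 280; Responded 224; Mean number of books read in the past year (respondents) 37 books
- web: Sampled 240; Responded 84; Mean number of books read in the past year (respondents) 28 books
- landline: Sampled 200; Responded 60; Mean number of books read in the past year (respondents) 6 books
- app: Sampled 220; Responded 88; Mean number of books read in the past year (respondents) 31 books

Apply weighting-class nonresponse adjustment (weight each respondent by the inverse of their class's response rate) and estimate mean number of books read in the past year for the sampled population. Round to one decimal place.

Response rates by class: mail 195/300 = 65%, mobile 224/280 = 80%, web 84/240 = 35%, landline 60/200 = 30%, app 88/220 = 40%.
Each respondent's weight = sampled/responded in their class; summing within a class gives n_sampled, so:
  mail: 300 × 12 = 3600
  mobile: 280 × 37 = 10,360
  web: 240 × 28 = 6720
  landline: 200 × 6 = 1200
  app: 220 × 31 = 6820
Adjusted estimate = 28,700 / 1,240 = 23.1452 → 23.1.

23.1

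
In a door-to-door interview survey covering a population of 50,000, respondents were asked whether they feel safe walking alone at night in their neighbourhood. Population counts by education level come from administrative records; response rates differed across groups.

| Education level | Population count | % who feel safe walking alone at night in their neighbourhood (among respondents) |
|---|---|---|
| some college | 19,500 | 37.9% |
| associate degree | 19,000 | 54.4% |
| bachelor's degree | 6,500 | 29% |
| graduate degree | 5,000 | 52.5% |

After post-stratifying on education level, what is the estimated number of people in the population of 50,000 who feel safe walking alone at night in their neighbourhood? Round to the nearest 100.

Apply each group's respondent rate to its population count:
  some college: 19,500 × 37.9% = 7390.5
  associate degree: 19,000 × 54.4% = 10,336
  bachelor's degree: 6,500 × 29% = 1885
  graduate degree: 5,000 × 52.5% = 2625
Estimated total = 22236.5 → 22,200.

22,200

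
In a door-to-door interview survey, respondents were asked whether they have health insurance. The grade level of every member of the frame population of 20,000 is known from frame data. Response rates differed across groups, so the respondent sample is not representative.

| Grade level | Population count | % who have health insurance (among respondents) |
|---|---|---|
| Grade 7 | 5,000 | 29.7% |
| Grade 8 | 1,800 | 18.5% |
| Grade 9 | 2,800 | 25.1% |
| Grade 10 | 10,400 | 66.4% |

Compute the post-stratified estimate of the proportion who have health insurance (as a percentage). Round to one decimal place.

Reweight to the known grade level distribution:
  Grade 7: (5,000/20,000) × 29.7 = 7.425
  Grade 8: (1,800/20,000) × 18.5 = 1.665
  Grade 9: (2,800/20,000) × 25.1 = 3.514
  Grade 10: (10,400/20,000) × 66.4 = 34.528
Post-stratified estimate = 47.132 → 47.1%.

47.1%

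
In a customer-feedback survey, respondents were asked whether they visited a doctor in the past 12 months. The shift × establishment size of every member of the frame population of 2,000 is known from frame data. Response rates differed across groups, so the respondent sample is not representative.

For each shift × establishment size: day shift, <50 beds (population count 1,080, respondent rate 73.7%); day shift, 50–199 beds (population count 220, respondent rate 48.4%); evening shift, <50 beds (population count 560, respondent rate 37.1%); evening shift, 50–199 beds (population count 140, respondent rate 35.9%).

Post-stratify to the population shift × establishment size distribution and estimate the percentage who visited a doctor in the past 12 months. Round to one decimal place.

58.0%

Post-stratification weights by population share, not respondent share:
  day shift, <50 beds: (1,080/2,000) × 73.7 = 39.798
  day shift, 50–199 beds: (220/2,000) × 48.4 = 5.324
  evening shift, <50 beds: (560/2,000) × 37.1 = 10.388
  evening shift, 50–199 beds: (140/2,000) × 35.9 = 2.513
Post-stratified estimate = 58.023 → 58.0%.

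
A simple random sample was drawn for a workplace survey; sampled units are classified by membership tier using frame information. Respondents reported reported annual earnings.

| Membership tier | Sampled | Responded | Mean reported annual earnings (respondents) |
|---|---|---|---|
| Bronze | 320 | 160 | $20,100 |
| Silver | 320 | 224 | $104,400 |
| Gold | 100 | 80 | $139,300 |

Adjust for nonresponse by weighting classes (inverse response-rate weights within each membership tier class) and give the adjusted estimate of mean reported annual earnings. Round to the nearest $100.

Class response rates: Bronze 160/320 = 50%, Silver 224/320 = 70%, Gold 80/100 = 80%.
Each respondent's weight = sampled/responded in their class; summing within a class gives n_sampled, so:
  Bronze: 320 × 20,100 = 6,432,000
  Silver: 320 × 104,400 = 33,408,000
  Gold: 100 × 139,300 = 13,930,000
Adjusted estimate = 53,770,000 / 740 = 72662.2 → $72,700.

$72,700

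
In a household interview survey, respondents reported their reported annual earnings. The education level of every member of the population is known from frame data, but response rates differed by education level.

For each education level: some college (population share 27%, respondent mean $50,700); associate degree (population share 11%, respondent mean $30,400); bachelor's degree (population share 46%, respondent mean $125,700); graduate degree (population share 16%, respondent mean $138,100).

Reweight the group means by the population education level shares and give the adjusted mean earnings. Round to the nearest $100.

$97,000

Reweight to the known education level distribution:
  some college: 0.27 × 50,700 = 13,689
  associate degree: 0.11 × 30,400 = 3344
  bachelor's degree: 0.46 × 125,700 = 57,822
  graduate degree: 0.16 × 138,100 = 22,096
Post-stratified estimate = 96,951 → $97,000.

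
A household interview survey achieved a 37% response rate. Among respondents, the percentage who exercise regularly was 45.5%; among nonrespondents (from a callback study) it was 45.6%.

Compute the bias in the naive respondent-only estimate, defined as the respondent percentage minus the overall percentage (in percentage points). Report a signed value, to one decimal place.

-0.1 percentage points

Nonresponse fraction = 1 − 0.37 = 0.63.
Bias = (nonresponse fraction) × (respondent percentage − nonrespondent percentage)
     = 0.63 × (45.5 − 45.6) = 0.63 × -0.1 = -0.063.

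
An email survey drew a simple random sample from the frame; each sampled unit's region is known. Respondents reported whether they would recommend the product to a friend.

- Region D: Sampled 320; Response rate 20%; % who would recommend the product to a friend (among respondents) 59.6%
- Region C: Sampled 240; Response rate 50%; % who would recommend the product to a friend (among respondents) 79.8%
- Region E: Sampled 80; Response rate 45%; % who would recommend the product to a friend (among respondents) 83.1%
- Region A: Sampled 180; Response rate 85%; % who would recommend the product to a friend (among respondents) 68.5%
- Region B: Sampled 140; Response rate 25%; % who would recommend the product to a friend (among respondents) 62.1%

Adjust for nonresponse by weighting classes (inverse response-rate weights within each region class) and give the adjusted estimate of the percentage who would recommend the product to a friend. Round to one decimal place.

Each respondent's weight = sampled/responded in their class; summing within a class gives n_sampled, so:
  Region D: 320 × 59.6 = 19,072
  Region C: 240 × 79.8 = 19,152
  Region E: 80 × 83.1 = 6648
  Region A: 180 × 68.5 = 12,330
  Region B: 140 × 62.1 = 8694
Adjusted estimate = 65,896 / 960 = 68.6417 → 68.6%.

68.6%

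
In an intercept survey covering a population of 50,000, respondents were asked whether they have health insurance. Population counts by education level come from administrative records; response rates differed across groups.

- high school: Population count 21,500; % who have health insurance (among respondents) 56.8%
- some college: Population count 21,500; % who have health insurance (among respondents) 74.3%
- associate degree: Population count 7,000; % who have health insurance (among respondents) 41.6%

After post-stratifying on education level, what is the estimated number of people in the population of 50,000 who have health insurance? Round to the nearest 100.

31,100

Each cell contributes its population count × the respondent rate:
  high school: 21,500 × 56.8% = 12,212
  some college: 21,500 × 74.3% = 15974.5
  associate degree: 7,000 × 41.6% = 2912
Estimated total = 31098.5 → 31,100.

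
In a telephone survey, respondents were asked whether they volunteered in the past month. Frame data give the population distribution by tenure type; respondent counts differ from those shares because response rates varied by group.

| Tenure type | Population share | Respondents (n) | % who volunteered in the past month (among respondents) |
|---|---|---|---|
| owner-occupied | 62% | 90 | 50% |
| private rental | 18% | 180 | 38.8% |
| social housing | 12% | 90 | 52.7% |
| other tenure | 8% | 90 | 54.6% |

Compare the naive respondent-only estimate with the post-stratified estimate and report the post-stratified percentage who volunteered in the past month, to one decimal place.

48.7%

Without adjustment, the pooled respondent share is:
  (90/450)×50 + (180/450)×38.8 + (90/450)×52.7 + (90/450)×54.6 = 46.98%
Post-stratifying to population shares instead:
  0.62×50 + 0.18×38.8 + 0.12×52.7 + 0.08×54.6 = 48.676%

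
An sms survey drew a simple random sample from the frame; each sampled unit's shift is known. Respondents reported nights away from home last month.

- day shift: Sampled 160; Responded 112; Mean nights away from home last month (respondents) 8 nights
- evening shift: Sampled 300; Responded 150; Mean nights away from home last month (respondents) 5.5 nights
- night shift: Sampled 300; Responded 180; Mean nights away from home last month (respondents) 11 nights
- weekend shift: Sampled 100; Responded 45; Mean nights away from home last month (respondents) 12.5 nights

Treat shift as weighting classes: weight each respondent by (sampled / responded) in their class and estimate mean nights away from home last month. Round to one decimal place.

Class response rates: day shift 112/160 = 70%, evening shift 150/300 = 50%, night shift 180/300 = 60%, weekend shift 45/100 = 45%.
Each respondent's weight = sampled/responded in their class; summing within a class gives n_sampled, so:
  day shift: 160 × 8 = 1280
  evening shift: 300 × 5.5 = 1650
  night shift: 300 × 11 = 3300
  weekend shift: 100 × 12.5 = 1250
Adjusted estimate = 7480 / 860 = 8.69767 → 8.7.

8.7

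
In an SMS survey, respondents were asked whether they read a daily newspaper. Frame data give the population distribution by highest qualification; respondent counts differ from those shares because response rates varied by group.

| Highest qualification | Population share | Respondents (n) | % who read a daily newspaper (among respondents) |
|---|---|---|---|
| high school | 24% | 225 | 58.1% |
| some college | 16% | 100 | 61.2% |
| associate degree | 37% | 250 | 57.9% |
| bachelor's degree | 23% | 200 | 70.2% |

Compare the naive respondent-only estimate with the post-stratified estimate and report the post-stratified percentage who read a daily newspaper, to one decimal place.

61.3%

Without adjustment, the pooled respondent share is:
  (225/775)×58.1 + (100/775)×61.2 + (250/775)×57.9 + (200/775)×70.2 = 61.5581%
Reweighting by population highest qualification shares:
  0.24×58.1 + 0.16×61.2 + 0.37×57.9 + 0.23×70.2 = 61.305%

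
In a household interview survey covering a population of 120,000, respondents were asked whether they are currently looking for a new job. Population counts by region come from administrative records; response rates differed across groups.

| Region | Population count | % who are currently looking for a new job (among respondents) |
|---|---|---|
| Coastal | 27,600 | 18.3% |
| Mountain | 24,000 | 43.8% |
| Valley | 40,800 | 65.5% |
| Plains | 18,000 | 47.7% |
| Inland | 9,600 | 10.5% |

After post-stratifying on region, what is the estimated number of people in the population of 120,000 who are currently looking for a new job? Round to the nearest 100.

Apply each group's respondent rate to its population count:
  Coastal: 27,600 × 18.3% = 5050.8
  Mountain: 24,000 × 43.8% = 10,512
  Valley: 40,800 × 65.5% = 26,724
  Plains: 18,000 × 47.7% = 8586
  Inland: 9,600 × 10.5% = 1008
Estimated total = 51880.8 → 51,900.

51,900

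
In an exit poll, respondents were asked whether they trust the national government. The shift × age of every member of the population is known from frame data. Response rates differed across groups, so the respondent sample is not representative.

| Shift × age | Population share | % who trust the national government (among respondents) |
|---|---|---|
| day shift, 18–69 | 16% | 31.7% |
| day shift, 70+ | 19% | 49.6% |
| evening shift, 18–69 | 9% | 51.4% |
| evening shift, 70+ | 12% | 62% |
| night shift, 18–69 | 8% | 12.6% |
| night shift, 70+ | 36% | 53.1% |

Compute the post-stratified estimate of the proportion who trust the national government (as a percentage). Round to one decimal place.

Each cell contributes population-share × respondent value:
  day shift, 18–69: 0.16 × 31.7 = 5.072
  day shift, 70+: 0.19 × 49.6 = 9.424
  evening shift, 18–69: 0.09 × 51.4 = 4.626
  evening shift, 70+: 0.12 × 62 = 7.44
  night shift, 18–69: 0.08 × 12.6 = 1.008
  night shift, 70+: 0.36 × 53.1 = 19.116
Post-stratified estimate = 46.686 → 46.7%.

46.7%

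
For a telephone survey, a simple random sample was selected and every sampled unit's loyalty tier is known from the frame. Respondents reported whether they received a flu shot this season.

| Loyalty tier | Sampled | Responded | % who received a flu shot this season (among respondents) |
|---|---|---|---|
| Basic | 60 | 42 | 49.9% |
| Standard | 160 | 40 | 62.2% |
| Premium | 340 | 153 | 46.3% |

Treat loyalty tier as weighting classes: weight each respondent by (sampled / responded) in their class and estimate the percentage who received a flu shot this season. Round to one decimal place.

51.2%

Class response rates: Basic 42/60 = 70%, Standard 40/160 = 25%, Premium 153/340 = 45%.
Inverse-response-rate weighting restores each class to its sampled count, so class totals weight by n_sampled:
  Basic: 60 × 49.9 = 2994
  Standard: 160 × 62.2 = 9952
  Premium: 340 × 46.3 = 15742
Adjusted estimate = 28,688 / 560 = 51.2286 → 51.2%.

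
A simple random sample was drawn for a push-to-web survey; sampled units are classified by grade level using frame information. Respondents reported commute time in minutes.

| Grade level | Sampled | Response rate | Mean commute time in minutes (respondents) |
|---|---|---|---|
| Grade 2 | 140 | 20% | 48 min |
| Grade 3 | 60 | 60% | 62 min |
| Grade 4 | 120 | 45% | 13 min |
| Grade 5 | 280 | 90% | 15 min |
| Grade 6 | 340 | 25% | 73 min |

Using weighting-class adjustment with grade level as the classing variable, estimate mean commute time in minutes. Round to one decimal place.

Inverse-response-rate weighting restores each class to its sampled count, so class totals weight by n_sampled:
  Grade 2: 140 × 48 = 6720
  Grade 3: 60 × 62 = 3720
  Grade 4: 120 × 13 = 1560
  Grade 5: 280 × 15 = 4200
  Grade 6: 340 × 73 = 24,820
Adjusted estimate = 41,020 / 940 = 43.6383 → 43.6.

43.6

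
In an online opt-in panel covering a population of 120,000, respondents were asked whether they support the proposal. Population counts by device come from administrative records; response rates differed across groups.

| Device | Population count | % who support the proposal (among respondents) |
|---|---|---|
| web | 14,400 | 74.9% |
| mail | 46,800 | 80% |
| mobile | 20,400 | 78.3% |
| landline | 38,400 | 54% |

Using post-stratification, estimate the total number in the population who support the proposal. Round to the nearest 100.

84,900

Apply each group's respondent rate to its population count:
  web: 14,400 × 74.9% = 10785.6
  mail: 46,800 × 80% = 37,440
  mobile: 20,400 × 78.3% = 15973.2
  landline: 38,400 × 54% = 20,736
Estimated total = 84934.8 → 84,900.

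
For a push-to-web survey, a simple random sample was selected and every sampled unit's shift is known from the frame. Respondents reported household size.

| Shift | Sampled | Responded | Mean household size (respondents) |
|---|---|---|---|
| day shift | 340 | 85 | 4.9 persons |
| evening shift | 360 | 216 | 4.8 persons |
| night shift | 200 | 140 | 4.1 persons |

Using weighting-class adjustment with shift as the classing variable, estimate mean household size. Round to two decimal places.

4.68

Response rates by class: day shift 85/340 = 25%, evening shift 216/360 = 60%, night shift 140/200 = 70%.
Inverse-response-rate weighting restores each class to its sampled count, so class totals weight by n_sampled:
  day shift: 340 × 4.9 = 1666
  evening shift: 360 × 4.8 = 1728
  night shift: 200 × 4.1 = 820
Adjusted estimate = 4214 / 900 = 4.68222 → 4.68.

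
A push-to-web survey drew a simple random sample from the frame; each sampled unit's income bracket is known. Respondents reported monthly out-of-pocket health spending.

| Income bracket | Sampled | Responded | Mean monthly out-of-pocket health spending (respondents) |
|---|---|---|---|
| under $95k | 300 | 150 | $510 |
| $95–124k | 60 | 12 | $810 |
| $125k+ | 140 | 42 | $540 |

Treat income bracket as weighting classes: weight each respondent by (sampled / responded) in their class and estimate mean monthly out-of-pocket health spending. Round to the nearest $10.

Response rates by class: under $95k 150/300 = 50%, $95–124k 12/60 = 20%, $125k+ 42/140 = 30%.
Weighting each respondent by the inverse class response rate inflates each class back to its sampled size, so the class weight is n_sampled:
  under $95k: 300 × 510 = 153,000
  $95–124k: 60 × 810 = 48,600
  $125k+: 140 × 540 = 75,600
Adjusted estimate = 277,200 / 500 = 554.4 → $550.

$550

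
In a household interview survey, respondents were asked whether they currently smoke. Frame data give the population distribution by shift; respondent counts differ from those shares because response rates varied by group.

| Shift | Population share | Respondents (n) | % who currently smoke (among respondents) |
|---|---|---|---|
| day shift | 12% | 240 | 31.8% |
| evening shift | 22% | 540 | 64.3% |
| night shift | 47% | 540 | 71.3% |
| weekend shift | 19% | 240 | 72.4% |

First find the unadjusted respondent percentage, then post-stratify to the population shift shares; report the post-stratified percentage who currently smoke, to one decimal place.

65.2%

Without adjustment, the pooled respondent share is:
  (240/1560)×31.8 + (540/1560)×64.3 + (540/1560)×71.3 + (240/1560)×72.4 = 62.9692%
Reweighting by population shift shares:
  0.12×31.8 + 0.22×64.3 + 0.47×71.3 + 0.19×72.4 = 65.229%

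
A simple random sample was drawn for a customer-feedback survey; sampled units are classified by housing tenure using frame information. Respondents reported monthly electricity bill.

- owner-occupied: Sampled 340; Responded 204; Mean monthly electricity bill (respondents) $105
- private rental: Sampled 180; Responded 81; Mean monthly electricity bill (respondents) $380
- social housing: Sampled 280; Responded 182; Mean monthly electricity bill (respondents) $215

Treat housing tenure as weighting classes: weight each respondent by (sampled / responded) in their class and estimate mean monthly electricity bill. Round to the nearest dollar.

Class response rates: owner-occupied 204/340 = 60%, private rental 81/180 = 45%, social housing 182/280 = 65%.
Inverse-response-rate weighting restores each class to its sampled count, so class totals weight by n_sampled:
  owner-occupied: 340 × 105 = 35,700
  private rental: 180 × 380 = 68,400
  social housing: 280 × 215 = 60,200
Adjusted estimate = 164,300 / 800 = 205.375 → $205.

$205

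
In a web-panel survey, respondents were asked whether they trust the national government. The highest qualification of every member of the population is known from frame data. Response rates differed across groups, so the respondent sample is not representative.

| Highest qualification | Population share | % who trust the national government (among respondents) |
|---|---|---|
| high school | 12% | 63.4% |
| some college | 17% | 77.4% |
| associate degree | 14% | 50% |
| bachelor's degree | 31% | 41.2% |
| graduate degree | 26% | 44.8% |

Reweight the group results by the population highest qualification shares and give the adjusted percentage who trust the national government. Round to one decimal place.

52.2%

Reweight to the known highest qualification distribution:
  high school: 0.12 × 63.4 = 7.608
  some college: 0.17 × 77.4 = 13.158
  associate degree: 0.14 × 50 = 7
  bachelor's degree: 0.31 × 41.2 = 12.772
  graduate degree: 0.26 × 44.8 = 11.648
Post-stratified estimate = 52.186 → 52.2%.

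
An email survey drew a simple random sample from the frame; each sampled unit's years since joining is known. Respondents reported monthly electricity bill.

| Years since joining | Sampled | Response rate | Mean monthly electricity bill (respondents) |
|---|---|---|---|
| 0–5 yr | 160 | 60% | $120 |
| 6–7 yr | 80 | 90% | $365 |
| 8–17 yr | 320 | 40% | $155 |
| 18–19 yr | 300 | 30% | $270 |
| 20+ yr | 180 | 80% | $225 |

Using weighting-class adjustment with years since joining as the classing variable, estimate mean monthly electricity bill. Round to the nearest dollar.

$211

Inverse-response-rate weighting restores each class to its sampled count, so class totals weight by n_sampled:
  0–5 yr: 160 × 120 = 19,200
  6–7 yr: 80 × 365 = 29,200
  8–17 yr: 320 × 155 = 49,600
  18–19 yr: 300 × 270 = 81,000
  20+ yr: 180 × 225 = 40,500
Adjusted estimate = 219,500 / 1,040 = 211.058 → $211.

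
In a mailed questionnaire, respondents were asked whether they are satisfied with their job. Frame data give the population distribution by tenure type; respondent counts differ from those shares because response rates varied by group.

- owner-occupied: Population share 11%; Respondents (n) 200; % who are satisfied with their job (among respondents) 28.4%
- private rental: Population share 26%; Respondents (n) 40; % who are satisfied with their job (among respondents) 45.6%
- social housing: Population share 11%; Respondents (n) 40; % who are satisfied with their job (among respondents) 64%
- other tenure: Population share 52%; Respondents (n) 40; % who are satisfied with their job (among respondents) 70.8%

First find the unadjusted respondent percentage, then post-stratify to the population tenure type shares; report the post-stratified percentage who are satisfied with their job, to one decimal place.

58.8%

Unadjusted (pooled respondent) estimate weights by respondent counts:
  (200/320)×28.4 + (40/320)×45.6 + (40/320)×64 + (40/320)×70.8 = 40.3%
Post-stratifying to population shares instead:
  0.11×28.4 + 0.26×45.6 + 0.11×64 + 0.52×70.8 = 58.836%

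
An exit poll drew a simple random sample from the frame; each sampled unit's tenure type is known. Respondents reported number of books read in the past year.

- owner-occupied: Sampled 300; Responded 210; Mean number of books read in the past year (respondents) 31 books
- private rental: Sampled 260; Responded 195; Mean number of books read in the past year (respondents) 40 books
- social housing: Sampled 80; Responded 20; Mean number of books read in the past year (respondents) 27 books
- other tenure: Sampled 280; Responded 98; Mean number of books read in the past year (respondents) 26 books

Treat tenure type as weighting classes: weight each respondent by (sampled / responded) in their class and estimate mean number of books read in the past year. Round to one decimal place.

31.7

Class response rates: owner-occupied 210/300 = 70%, private rental 195/260 = 75%, social housing 20/80 = 25%, other tenure 98/280 = 35%.
Inverse-response-rate weighting restores each class to its sampled count, so class totals weight by n_sampled:
  owner-occupied: 300 × 31 = 9300
  private rental: 260 × 40 = 10,400
  social housing: 80 × 27 = 2160
  other tenure: 280 × 26 = 7280
Adjusted estimate = 29,140 / 920 = 31.6739 → 31.7.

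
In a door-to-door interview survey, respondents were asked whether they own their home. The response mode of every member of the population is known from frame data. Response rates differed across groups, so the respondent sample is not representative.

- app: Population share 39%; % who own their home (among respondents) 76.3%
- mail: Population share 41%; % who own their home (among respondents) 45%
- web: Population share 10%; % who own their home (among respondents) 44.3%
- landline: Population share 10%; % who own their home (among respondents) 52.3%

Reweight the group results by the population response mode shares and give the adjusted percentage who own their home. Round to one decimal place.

57.9%

Weight each group's respondent value by its population share:
  app: 0.39 × 76.3 = 29.757
  mail: 0.41 × 45 = 18.45
  web: 0.1 × 44.3 = 4.43
  landline: 0.1 × 52.3 = 5.23
Post-stratified estimate = 57.867 → 57.9%.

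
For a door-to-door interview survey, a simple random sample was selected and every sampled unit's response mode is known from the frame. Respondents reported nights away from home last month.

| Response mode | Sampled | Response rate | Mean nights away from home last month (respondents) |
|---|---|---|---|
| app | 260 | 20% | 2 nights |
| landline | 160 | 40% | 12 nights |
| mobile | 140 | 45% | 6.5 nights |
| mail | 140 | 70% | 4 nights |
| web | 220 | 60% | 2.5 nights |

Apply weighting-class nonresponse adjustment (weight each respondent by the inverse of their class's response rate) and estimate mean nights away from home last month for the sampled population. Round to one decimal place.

4.8

Each respondent's weight = sampled/responded in their class; summing within a class gives n_sampled, so:
  app: 260 × 2 = 520
  landline: 160 × 12 = 1920
  mobile: 140 × 6.5 = 910
  mail: 140 × 4 = 560
  web: 220 × 2.5 = 550
Adjusted estimate = 4460 / 920 = 4.84783 → 4.8.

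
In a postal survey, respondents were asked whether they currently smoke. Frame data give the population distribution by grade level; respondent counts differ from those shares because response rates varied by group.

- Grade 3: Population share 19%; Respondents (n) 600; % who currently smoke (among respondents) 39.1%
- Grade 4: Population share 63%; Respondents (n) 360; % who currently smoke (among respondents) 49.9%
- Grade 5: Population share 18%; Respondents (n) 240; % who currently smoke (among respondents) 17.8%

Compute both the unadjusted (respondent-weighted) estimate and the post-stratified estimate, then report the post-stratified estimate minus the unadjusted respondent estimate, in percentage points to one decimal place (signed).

Unadjusted (pooled respondent) estimate weights by respondent counts:
  (600/1200)×39.1 + (360/1200)×49.9 + (240/1200)×17.8 = 38.08%
Post-stratifying to population shares instead:
  0.19×39.1 + 0.63×49.9 + 0.18×17.8 = 42.07%
Difference = 42.07 − 38.08 = 3.99 pp.

+4.0 percentage points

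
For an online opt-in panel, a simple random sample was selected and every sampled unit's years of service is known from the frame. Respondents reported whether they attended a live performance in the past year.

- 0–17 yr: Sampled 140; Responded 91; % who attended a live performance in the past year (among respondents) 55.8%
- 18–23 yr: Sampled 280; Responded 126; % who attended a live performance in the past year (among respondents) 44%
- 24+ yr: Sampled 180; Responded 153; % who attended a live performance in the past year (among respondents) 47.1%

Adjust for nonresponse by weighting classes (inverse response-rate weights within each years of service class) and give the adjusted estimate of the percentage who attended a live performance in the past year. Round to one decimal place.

Class response rates: 0–17 yr 91/140 = 65%, 18–23 yr 126/280 = 45%, 24+ yr 153/180 = 85%.
Each respondent's weight = sampled/responded in their class; summing within a class gives n_sampled, so:
  0–17 yr: 140 × 55.8 = 7812
  18–23 yr: 280 × 44 = 12,320
  24+ yr: 180 × 47.1 = 8478
Adjusted estimate = 28,610 / 600 = 47.6833 → 47.7%.

47.7%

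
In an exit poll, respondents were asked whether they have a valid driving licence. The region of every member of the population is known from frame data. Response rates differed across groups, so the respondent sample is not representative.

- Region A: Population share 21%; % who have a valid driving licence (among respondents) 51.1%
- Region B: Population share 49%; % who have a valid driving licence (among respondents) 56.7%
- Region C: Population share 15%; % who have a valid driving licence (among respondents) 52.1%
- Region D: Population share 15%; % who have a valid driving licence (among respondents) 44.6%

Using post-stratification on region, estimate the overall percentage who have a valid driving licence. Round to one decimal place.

53.0%

Each cell contributes population-share × respondent value:
  Region A: 0.21 × 51.1 = 10.731
  Region B: 0.49 × 56.7 = 27.783
  Region C: 0.15 × 52.1 = 7.815
  Region D: 0.15 × 44.6 = 6.69
Post-stratified estimate = 53.019 → 53.0%.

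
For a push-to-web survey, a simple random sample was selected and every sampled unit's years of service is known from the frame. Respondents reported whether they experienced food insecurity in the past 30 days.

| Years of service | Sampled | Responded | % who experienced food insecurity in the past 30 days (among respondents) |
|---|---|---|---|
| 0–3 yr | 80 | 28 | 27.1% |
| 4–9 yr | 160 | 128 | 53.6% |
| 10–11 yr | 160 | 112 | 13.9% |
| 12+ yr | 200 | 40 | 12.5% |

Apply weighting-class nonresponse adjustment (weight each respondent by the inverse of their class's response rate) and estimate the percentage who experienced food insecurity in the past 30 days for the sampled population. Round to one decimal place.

25.8%

Class response rates: 0–3 yr 28/80 = 35%, 4–9 yr 128/160 = 80%, 10–11 yr 112/160 = 70%, 12+ yr 40/200 = 20%.
Weighting each respondent by the inverse class response rate inflates each class back to its sampled size, so the class weight is n_sampled:
  0–3 yr: 80 × 27.1 = 2168
  4–9 yr: 160 × 53.6 = 8576
  10–11 yr: 160 × 13.9 = 2224
  12+ yr: 200 × 12.5 = 2500
Adjusted estimate = 15,468 / 600 = 25.78 → 25.8%.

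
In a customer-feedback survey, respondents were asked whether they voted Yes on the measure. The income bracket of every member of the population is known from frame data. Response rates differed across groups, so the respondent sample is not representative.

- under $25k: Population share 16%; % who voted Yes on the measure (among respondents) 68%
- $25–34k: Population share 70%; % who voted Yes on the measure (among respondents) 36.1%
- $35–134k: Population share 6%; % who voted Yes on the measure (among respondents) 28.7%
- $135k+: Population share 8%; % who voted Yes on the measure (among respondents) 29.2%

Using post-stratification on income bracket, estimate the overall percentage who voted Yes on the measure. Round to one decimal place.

40.2%

Reweight to the known income bracket distribution:
  under $25k: 0.16 × 68 = 10.88
  $25–34k: 0.7 × 36.1 = 25.27
  $35–134k: 0.06 × 28.7 = 1.722
  $135k+: 0.08 × 29.2 = 2.336
Post-stratified estimate = 40.208 → 40.2%.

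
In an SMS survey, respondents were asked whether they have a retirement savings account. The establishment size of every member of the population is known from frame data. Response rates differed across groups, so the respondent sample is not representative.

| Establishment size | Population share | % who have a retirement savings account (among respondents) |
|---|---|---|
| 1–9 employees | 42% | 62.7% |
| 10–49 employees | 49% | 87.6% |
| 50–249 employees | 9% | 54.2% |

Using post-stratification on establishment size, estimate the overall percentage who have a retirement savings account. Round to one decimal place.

Weight each group's respondent value by its population share:
  1–9 employees: 0.42 × 62.7 = 26.334
  10–49 employees: 0.49 × 87.6 = 42.924
  50–249 employees: 0.09 × 54.2 = 4.878
Post-stratified estimate = 74.136 → 74.1%.

74.1%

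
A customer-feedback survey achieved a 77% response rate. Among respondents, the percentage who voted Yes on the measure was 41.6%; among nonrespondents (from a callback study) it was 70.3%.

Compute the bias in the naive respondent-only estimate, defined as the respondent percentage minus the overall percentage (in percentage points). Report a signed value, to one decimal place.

-6.6 percentage points

Nonresponse fraction = 1 − 0.77 = 0.23.
Bias = (nonresponse fraction) × (respondent percentage − nonrespondent percentage)
     = 0.23 × (41.6 − 70.3) = 0.23 × -28.7 = -6.601.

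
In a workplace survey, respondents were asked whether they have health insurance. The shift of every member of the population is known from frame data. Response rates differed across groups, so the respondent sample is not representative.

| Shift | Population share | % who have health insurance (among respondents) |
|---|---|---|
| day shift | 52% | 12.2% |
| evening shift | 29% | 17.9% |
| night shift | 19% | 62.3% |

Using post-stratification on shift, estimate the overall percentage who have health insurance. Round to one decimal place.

Weight each group's respondent value by its population share:
  day shift: 0.52 × 12.2 = 6.344
  evening shift: 0.29 × 17.9 = 5.191
  night shift: 0.19 × 62.3 = 11.837
Post-stratified estimate = 23.372 → 23.4%.

23.4%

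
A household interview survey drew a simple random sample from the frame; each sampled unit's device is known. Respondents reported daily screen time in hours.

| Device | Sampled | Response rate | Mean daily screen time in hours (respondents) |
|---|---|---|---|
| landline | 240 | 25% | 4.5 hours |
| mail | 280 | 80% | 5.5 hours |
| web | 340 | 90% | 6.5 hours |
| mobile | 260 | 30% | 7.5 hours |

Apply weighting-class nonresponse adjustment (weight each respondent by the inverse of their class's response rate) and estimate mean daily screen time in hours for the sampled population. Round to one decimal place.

6.1

With weight = n_sampled/n_responded per class, the weighted class total is n_sampled:
  landline: 240 × 4.5 = 1080
  mail: 280 × 5.5 = 1540
  web: 340 × 6.5 = 2210
  mobile: 260 × 7.5 = 1950
Adjusted estimate = 6780 / 1,120 = 6.05357 → 6.1.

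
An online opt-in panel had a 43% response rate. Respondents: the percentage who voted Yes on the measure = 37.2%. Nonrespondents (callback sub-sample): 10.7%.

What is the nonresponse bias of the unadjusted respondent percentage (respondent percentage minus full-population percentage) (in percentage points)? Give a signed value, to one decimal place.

Nonresponse fraction = 1 − 0.43 = 0.57.
Bias = (nonresponse fraction) × (respondent percentage − nonrespondent percentage)
     = 0.57 × (37.2 − 10.7) = 0.57 × 26.5 = 15.105.

+15.1 percentage points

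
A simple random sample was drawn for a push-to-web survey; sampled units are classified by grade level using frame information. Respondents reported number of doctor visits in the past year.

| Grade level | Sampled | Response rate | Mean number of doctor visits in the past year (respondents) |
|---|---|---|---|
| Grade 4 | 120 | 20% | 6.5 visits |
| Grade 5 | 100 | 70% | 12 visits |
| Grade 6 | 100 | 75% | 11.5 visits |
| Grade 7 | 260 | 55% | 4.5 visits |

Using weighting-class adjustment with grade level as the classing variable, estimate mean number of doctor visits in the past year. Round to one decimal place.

With weight = n_sampled/n_responded per class, the weighted class total is n_sampled:
  Grade 4: 120 × 6.5 = 780
  Grade 5: 100 × 12 = 1200
  Grade 6: 100 × 11.5 = 1150
  Grade 7: 260 × 4.5 = 1170
Adjusted estimate = 4300 / 580 = 7.41379 → 7.4.

7.4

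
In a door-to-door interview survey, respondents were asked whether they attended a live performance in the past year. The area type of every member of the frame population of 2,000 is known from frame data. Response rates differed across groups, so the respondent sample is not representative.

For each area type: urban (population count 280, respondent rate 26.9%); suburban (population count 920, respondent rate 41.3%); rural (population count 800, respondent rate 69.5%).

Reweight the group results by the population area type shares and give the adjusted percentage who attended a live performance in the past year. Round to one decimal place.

Weight each group's respondent value by its population share:
  urban: (280/2,000) × 26.9 = 3.766
  suburban: (920/2,000) × 41.3 = 18.998
  rural: (800/2,000) × 69.5 = 27.8
Post-stratified estimate = 50.564 → 50.6%.

50.6%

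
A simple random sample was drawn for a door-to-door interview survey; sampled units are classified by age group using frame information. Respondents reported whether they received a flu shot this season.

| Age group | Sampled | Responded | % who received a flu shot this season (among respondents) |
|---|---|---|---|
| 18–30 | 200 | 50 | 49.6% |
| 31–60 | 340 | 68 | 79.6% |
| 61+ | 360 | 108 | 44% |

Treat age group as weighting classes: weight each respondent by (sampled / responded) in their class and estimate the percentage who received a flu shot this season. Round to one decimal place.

58.7%

Class response rates: 18–30 50/200 = 25%, 31–60 68/340 = 20%, 61+ 108/360 = 30%.
With weight = n_sampled/n_responded per class, the weighted class total is n_sampled:
  18–30: 200 × 49.6 = 9920
  31–60: 340 × 79.6 = 27064
  61+: 360 × 44 = 15,840
Adjusted estimate = 52,824 / 900 = 58.6933 → 58.7%.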